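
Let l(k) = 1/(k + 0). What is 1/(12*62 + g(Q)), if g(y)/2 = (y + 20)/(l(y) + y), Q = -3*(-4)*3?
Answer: 1297/969000 ≈ 0.0013385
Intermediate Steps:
l(k) = 1/k
Q = 36 (Q = 12*3 = 36)
g(y) = 2*(20 + y)/(y + 1/y) (g(y) = 2*((y + 20)/(1/y + y)) = 2*((20 + y)/(y + 1/y)) = 2*(20 + y)/(y + 1/y))
1/(12*62 + g(Q)) = 1/(12*62 + 2*36*(20 + 36)/(1 + 36²)) = 1/(744 + 2*36*56/(1 + 1296)) = 1/(744 + 2*36*56/1297) = 1/(744 + 2*36*(1/1297)*56) = 1/(744 + 4032/1297) = 1/(969000/1297) = 1297/969000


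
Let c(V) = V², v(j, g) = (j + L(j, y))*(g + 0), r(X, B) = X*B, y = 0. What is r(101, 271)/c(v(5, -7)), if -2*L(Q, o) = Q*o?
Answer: 27371/1225 ≈ 22.344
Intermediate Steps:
L(Q, o) = -Q*o/2
r(X, B) = B*X
v(j, g) = g*j (v(j, g) = (j - ½*j*0)*(g + 0) = (j + 0)*g = j*g = g*j)
r(101, 271)/c(v(5, -7)) = (271*101)/((-7*5)²) = 27371/((-35)²) = 27371/1225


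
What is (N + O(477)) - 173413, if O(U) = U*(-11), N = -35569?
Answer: -214229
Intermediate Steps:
O(U) = -11*U
(N + O(477)) - 173413 = (-35569 - 11*477) - 173413 = (-35569 - 5247) - 173413 = -40816 - 173413 = -214229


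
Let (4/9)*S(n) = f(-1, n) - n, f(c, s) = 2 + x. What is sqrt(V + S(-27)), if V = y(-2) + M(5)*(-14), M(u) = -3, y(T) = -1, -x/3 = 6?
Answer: sqrt(263)/2 ≈ 8.1086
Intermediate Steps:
x = -18 (x = -3*6 = -18)
f(c, s) = -16 (f(c, s) = 2 - 18 = -16)
S(n) = -36 - 9*n/4 (S(n) = 9*(-16 - n)/4 = -36 - 9*n/4)
V = 41 (V = -1 - 3*(-14) = -1 + 42 = 41)
sqrt(V + S(-27)) = sqrt(41 + (-36 - 9/4*(-27))) = sqrt(41 + (-36 + 243/4)) = sqrt(41 + 99/4) = sqrt(263/4) = sqrt(263)/2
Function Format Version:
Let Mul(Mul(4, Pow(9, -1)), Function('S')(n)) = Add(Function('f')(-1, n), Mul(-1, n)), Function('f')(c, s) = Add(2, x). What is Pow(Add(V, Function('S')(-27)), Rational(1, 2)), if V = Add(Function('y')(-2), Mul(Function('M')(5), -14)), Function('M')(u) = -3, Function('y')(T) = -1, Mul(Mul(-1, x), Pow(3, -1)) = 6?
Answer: Mul(Rational(1, 2), Pow(263, Rational(1, 2))) ≈ 8.1086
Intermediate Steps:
x = -18 (x = Mul(-3, 6) = -18)
Function('f')(c, s) = -16 (Function('f')(c, s) = Add(2, -18) = -16)
Function('S')(n) = Add(-36, Mul(Rational(-9, 4), n)) (Function('S')(n) = Mul(Rational(9, 4), Add(-16, Mul(-1, n))) = Add(-36, Mul(Rational(-9, 4), n)))
V = 41 (V = Add(-1, Mul(-3, -14)) = Add(-1, 42) = 41)
Pow(Add(V, Function('S')(-27)), Rational(1, 2)) = Pow(Add(41, Add(-36, Mul(Rational(-9, 4), -27))), Rational(1, 2)) = Pow(Add(41, Add(-36, Rational(243, 4))), Rational(1, 2)) = Pow(Add(41, Rational(99, 4)), Rational(1, 2)) = Pow(Rational(263, 4), Rational(1, 2)) = Mul(Rational(1, 2), Pow(263, Rational(1, 2)))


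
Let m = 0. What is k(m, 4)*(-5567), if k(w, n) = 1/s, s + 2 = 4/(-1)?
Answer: 5567/6 ≈ 927.83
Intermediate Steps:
s = -6 (s = -2 + 4/(-1) = -2 + 4*(-1) = -2 - 4 = -6)
k(w, n) = -⅙ (k(w, n) = 1/(-6) = -⅙)
k(m, 4)*(-5567) = -⅙*(-5567) = 5567/6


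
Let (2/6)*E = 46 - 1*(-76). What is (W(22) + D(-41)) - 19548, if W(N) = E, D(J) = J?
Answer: -19223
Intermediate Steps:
E = 366 (E = 3*(46 - 1*(-76)) = 3*(46 + 76) = 3*122 = 366)
W(N) = 366
(W(22) + D(-41)) - 19548 = (366 - 41) - 19548 = 325 - 19548 = -19223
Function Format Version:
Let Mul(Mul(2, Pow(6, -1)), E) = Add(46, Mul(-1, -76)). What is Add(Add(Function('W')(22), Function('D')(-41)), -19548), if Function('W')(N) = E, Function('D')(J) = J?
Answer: -19223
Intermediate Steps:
E = 366 (E = Mul(3, Add(46, Mul(-1, -76))) = Mul(3, Add(46, 76)) = Mul(3, 122) = 366)
Function('W')(N) = 366
Add(Add(Function('W')(22), Function('D')(-41)), -19548) = Add(Add(366, -41), -19548) = Add(325, -19548) = -19223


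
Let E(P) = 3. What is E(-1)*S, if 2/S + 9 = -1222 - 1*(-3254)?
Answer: 6/2023 ≈ 0.0029659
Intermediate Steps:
S = 2/2023 (S = 2/(-9 + (-1222 - 1*(-3254))) = 2/(-9 + (-1222 + 3254)) = 2/(-9 + 2032) = 2/2023 ≈ 0.00098863)
E(-1)*S = 3*(2/2023) = 6/2023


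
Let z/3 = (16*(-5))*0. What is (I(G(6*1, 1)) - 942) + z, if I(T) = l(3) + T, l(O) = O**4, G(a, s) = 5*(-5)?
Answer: -886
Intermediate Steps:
G(a, s) = -25
I(T) = 81 + T (I(T) = 3**4 + T = 81 + T)
z = 0 (z = 3*((16*(-5))*0) = 3*(-80*0) = 3*0 = 0)
(I(G(6*1, 1)) - 942) + z = ((81 - 25) - 942) + 0 = (56 - 942) + 0 = -886 + 0 = -886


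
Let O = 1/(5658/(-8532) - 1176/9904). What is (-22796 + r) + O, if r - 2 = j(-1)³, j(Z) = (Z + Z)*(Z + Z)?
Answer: -7822219519/344117 ≈ -22731.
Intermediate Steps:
j(Z) = 4*Z² (j(Z) = (2*Z)*(2*Z) = 4*Z²)
r = 66 (r = 2 + (4*(-1)²)³ = 2 + (4*1)³ = 2 + 4³ = 2 + 64 = 66)
O = -440109/344117 (O = 1/(5658*(-1/8532) - 1176*1/9904) = 1/(-943/1422 - 147/1238) = 1/(-344117/440109) = -440109/344117 ≈ -1.2790)
(-22796 + r) + O = (-22796 + 66) - 440109/344117 = -22730 - 440109/344117 = -7822219519/344117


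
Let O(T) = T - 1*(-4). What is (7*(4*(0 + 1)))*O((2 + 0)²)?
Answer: 224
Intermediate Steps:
O(T) = 4 + T (O(T) = T + 4 = 4 + T)
(7*(4*(0 + 1)))*O((2 + 0)²) = (7*(4*(0 + 1)))*(4 + (2 + 0)²) = (7*(4*1))*(4 + 2²) = (7*4)*(4 + 4) = 28*8 = 224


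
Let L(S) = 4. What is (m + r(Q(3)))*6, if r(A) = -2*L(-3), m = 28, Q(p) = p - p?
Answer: 120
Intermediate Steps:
Q(p) = 0
r(A) = -8 (r(A) = -2*4 = -8)
(m + r(Q(3)))*6 = (28 - 8)*6 = 20*6 = 120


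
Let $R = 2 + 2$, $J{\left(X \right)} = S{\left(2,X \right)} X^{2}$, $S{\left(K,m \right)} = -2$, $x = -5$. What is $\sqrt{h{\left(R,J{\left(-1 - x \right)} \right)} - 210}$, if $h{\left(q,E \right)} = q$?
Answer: $i \sqrt{206} \approx 14.353 i$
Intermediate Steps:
$J{\left(X \right)} = - 2 X^{2}$
$R = 4$
$\sqrt{h{\left(R,J{\left(-1 - x \right)} \right)} - 210} = \sqrt{4 - 210} = \sqrt{-206} = i \sqrt{206}$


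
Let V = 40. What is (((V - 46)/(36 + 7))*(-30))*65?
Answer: 11700/43 ≈ 272.09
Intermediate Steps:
(((V - 46)/(36 + 7))*(-30))*65 = (((40 - 46)/(36 + 7))*(-30))*65 = (-6/43*(-30))*65 = (-6*1/43*(-30))*65 = -6/43*(-30)*65 = (180/43)*65 = 11700/43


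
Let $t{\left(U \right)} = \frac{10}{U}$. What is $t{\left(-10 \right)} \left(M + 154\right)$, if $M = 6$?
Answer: $-160$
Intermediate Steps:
$t{\left(-10 \right)} \left(M + 154\right) = \frac{10}{-10} \left(6 + 154\right) = 10 \left(- \frac{1}{10}\right) 160 = \left(-1\right) 160 = -160$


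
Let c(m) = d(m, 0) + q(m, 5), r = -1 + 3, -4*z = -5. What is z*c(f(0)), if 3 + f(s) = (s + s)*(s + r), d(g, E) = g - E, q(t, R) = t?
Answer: -15/2 ≈ -7.5000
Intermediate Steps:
z = 5/4 (z = -¼*(-5) = 5/4 ≈ 1.2500)
r = 2
f(s) = -3 + 2*s*(2 + s) (f(s) = -3 + (s + s)*(s + 2) = -3 + (2*s)*(2 + s) = -3 + 2*s*(2 + s))
c(m) = 2*m (c(m) = (m - 1*0) + m = (m + 0) + m = m + m = 2*m)
z*c(f(0)) = 5*(2*(-3 + 2*0² + 4*0))/4 = 5*(2*(-3 + 2*0 + 0))/4 = 5*(2*(-3 + 0 + 0))/4 = 5*(2*(-3))/4 = (5/4)*(-6) = -15/2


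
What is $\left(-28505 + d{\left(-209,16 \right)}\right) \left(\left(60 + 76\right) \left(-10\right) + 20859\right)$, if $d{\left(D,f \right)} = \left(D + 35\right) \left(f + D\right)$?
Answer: $98996423$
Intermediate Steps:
$d{\left(D,f \right)} = \left(35 + D\right) \left(D + f\right)$
$\left(-28505 + d{\left(-209,16 \right)}\right) \left(\left(60 + 76\right) \left(-10\right) + 20859\right) = \left(-28505 + \left(\left(-209\right)^{2} + 35 \left(-209\right) + 35 \cdot 16 - 3344\right)\right) \left(\left(60 + 76\right) \left(-10\right) + 20859\right) = \left(-28505 + \left(43681 - 7315 + 560 - 3344\right)\right) \left(136 \left(-10\right) + 20859\right) = \left(-28505 + 33582\right) \left(-1360 + 20859\right) = 5077 \cdot 19499 = 98996423$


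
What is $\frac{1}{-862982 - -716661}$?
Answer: $- \frac{1}{146321} \approx -6.8343 \cdot 10^{-6}$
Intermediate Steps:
$\frac{1}{-862982 - -716661} = \frac{1}{-862982 + 716661} = \frac{1}{-146321} = - \frac{1}{146321}$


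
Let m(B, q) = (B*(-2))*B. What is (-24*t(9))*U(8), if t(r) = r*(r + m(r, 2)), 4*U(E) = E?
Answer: 66096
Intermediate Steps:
U(E) = E/4
m(B, q) = -2*B**2 (m(B, q) = (-2*B)*B = -2*B**2)
t(r) = r*(r - 2*r**2)
(-24*t(9))*U(8) = (-24*9**2*(1 - 2*9))*((1/4)*8) = -1944*(1 - 18)*2 = -1944*(-17)*2 = -24*(-1377)*2 = 33048*2 = 66096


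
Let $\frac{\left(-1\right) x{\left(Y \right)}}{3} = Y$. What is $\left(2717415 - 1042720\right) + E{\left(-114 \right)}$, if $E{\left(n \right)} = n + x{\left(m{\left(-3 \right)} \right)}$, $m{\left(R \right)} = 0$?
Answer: $1674581$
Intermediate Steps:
$x{\left(Y \right)} = - 3 Y$
$E{\left(n \right)} = n$ ($E{\left(n \right)} = n - 0 = n + 0 = n$)
$\left(2717415 - 1042720\right) + E{\left(-114 \right)} = \left(2717415 - 1042720\right) - 114 = 1674695 - 114 = 1674581$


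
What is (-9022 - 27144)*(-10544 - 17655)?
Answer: 1019845034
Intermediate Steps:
(-9022 - 27144)*(-10544 - 17655) = -36166*(-28199) = 1019845034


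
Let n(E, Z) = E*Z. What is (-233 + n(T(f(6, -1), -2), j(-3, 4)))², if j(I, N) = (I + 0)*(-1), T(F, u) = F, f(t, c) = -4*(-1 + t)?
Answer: 85849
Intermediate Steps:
f(t, c) = 4 - 4*t
j(I, N) = -I (j(I, N) = I*(-1) = -I)
(-233 + n(T(f(6, -1), -2), j(-3, 4)))² = (-233 + (4 - 4*6)*(-1*(-3)))² = (-233 + (4 - 24)*3)² = (-233 - 20*3)² = (-233 - 60)² = (-293)² = 85849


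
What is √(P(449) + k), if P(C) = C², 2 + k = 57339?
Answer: √258938 ≈ 508.86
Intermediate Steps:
k = 57337 (k = -2 + 57339 = 57337)
√(P(449) + k) = √(449² + 57337) = √(201601 + 57337) = √258938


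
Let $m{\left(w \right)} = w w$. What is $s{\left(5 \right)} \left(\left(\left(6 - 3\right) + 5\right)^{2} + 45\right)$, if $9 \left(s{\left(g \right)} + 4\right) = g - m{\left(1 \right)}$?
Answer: $- \frac{3488}{9} \approx -387.56$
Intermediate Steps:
$m{\left(w \right)} = w^{2}$
$s{\left(g \right)} = - \frac{37}{9} + \frac{g}{9}$ ($s{\left(g \right)} = -4 + \frac{g - 1^{2}}{9} = -4 + \frac{g - 1}{9} = -4 + \frac{-1 + g}{9} = -4 + \left(- \frac{1}{9} + \frac{g}{9}\right) = - \frac{37}{9} + \frac{g}{9}$)
$s{\left(5 \right)} \left(\left(\left(6 - 3\right) + 5\right)^{2} + 45\right) = \left(- \frac{37}{9} + \frac{1}{9} \cdot 5\right) \left(\left(\left(6 - 3\right) + 5\right)^{2} + 45\right) = \left(- \frac{37}{9} + \frac{5}{9}\right) \left(\left(\left(6 - 3\right) + 5\right)^{2} + 45\right) = - \frac{32 \left(\left(3 + 5\right)^{2} + 45\right)}{9} = - \frac{32 \left(8^{2} + 45\right)}{9} = - \frac{32 \left(64 + 45\right)}{9} = \left(- \frac{32}{9}\right) 109 = - \frac{3488}{9}$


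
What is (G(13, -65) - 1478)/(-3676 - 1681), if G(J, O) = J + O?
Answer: 1530/5357 ≈ 0.28561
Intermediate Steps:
(G(13, -65) - 1478)/(-3676 - 1681) = ((13 - 65) - 1478)/(-3676 - 1681) = (-52 - 1478)/(-5357) = -1530*(-1/5357) = 1530/5357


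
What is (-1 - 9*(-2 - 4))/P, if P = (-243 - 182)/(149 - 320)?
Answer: 9063/425 ≈ 21.325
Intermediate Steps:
P = 425/171 (P = -425/(-171) = -425*(-1/171) = 425/171 ≈ 2.4854)
(-1 - 9*(-2 - 4))/P = (-1 - 9*(-2 - 4))/(425/171) = (-1 - 9*(-6))*(171/425) = (-1 + 54)*(171/425) = 53*(171/425) = 9063/425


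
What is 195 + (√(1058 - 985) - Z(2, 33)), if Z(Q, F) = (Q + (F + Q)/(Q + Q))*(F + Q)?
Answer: -725/4 + √73 ≈ -172.71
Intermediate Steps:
Z(Q, F) = (F + Q)*(Q + (F + Q)/(2*Q)) (Z(Q, F) = (Q + (F + Q)/((2*Q)))*(F + Q) = (Q + (F + Q)*(1/(2*Q)))*(F + Q) = (Q + (F + Q)/(2*Q))*(F + Q) = (F + Q)*(Q + (F + Q)/(2*Q)))
195 + (√(1058 - 985) - Z(2, 33)) = 195 + (√(1058 - 985) - (33 + 2² + (½)*2 + 33*2 + (½)*33²/2)) = 195 + (√73 - (33 + 4 + 1 + 66 + (½)*1089*(½))) = 195 + (√73 - (33 + 4 + 1 + 66 + 1089/4)) = 195 + (√73 - 1*1505/4) = 195 + (√73 - 1505/4) = 195 + (-1505/4 + √73) = -725/4 + √73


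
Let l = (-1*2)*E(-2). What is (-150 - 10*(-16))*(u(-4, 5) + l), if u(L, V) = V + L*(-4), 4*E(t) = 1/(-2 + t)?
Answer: 845/4 ≈ 211.25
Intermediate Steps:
E(t) = 1/(4*(-2 + t))
u(L, V) = V - 4*L
l = ⅛ (l = (-1*2)*(1/(4*(-2 - 2))) = -1/(2*(-4)) = -(-1)/(2*4) = -2*(-1/16) = ⅛ ≈ 0.12500)
(-150 - 10*(-16))*(u(-4, 5) + l) = (-150 - 10*(-16))*((5 - 4*(-4)) + ⅛) = (-150 - 1*(-160))*((5 + 16) + ⅛) = (-150 + 160)*(21 + ⅛) = 10*(169/8) = 845/4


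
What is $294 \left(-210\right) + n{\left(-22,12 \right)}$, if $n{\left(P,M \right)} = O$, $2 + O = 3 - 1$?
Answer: $-61740$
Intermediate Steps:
$O = 0$ ($O = -2 + \left(3 - 1\right) = -2 + 2 = 0$)
$n{\left(P,M \right)} = 0$
$294 \left(-210\right) + n{\left(-22,12 \right)} = 294 \left(-210\right) + 0 = -61740 + 0 = -61740$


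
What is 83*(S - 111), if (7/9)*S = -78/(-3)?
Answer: -45069/7 ≈ -6438.4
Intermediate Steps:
S = 234/7 (S = 9*(-78/(-3))/7 = 9*(-78*(-⅓))/7 = (9/7)*26 = 234/7 ≈ 33.429)
83*(S - 111) = 83*(234/7 - 111) = 83*(-543/7) = -45069/7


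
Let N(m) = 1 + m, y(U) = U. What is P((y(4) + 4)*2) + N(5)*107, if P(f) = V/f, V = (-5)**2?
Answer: 10297/16 ≈ 643.56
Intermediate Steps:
V = 25
P(f) = 25/f
P((y(4) + 4)*2) + N(5)*107 = 25/(((4 + 4)*2)) + (1 + 5)*107 = 25/((8*2)) + 6*107 = 25/16 + 642 = 10297/16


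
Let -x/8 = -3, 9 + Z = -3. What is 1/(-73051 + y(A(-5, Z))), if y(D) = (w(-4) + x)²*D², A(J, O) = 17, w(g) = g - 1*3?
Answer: 1/10470 ≈ 9.5511e-5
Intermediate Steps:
Z = -12 (Z = -9 - 3 = -12)
w(g) = -3 + g (w(g) = g - 3 = -3 + g)
x = 24 (x = -8*(-3) = 24)
y(D) = 289*D² (y(D) = ((-3 - 4) + 24)²*D² = (-7 + 24)²*D² = 17²*D² = 289*D²)
1/(-73051 + y(A(-5, Z))) = 1/(-73051 + 289*17²) = 1/(-73051 + 289*289) = 1/(-73051 + 83521) = 1/10470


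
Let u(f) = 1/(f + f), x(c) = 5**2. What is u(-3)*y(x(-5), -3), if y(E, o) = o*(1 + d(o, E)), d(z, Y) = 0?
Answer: 1/2 ≈ 0.50000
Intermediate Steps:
x(c) = 25
y(E, o) = o (y(E, o) = o*(1 + 0) = o*1 = o)
u(f) = 1/(2*f)
u(-3)*y(x(-5), -3) = ((1/2)/(-3))*(-3) = ((1/2)*(-1/3))*(-3) = -1/6*(-3) = 1/2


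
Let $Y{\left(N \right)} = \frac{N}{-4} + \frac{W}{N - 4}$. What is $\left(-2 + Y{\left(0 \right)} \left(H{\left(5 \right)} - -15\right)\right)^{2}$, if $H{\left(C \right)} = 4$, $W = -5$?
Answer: $\frac{7569}{16} \approx 473.06$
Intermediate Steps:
$Y{\left(N \right)} = - \frac{5}{-4 + N} - \frac{N}{4}$ ($Y{\left(N \right)} = \frac{N}{-4} - \frac{5}{N - 4} = N \left(- \frac{1}{4}\right) - \frac{5}{-4 + N} = - \frac{N}{4} - \frac{5}{-4 + N} = - \frac{5}{-4 + N} - \frac{N}{4}$)
$\left(-2 + Y{\left(0 \right)} \left(H{\left(5 \right)} - -15\right)\right)^{2} = \left(-2 + \frac{-5 + 0 - \frac{0^{2}}{4}}{-4 + 0} \left(4 - -15\right)\right)^{2} = \left(-2 + \frac{-5 + 0 - 0}{-4} \left(4 + 15\right)\right)^{2} = \left(-2 + - \frac{-5 + 0 + 0}{4} \cdot 19\right)^{2} = \left(-2 + \left(- \frac{1}{4}\right) \left(-5\right) 19\right)^{2} = \left(-2 + \frac{5}{4} \cdot 19\right)^{2} = \left(-2 + \frac{95}{4}\right)^{2} = \left(\frac{87}{4}\right)^{2} = \frac{7569}{16}$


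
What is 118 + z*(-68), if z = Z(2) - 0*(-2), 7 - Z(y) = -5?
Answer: -698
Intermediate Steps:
Z(y) = 12 (Z(y) = 7 - 1*(-5) = 7 + 5 = 12)
z = 12 (z = 12 - 0*(-2) = 12 - 4*0 = 12 + 0 = 12)
118 + z*(-68) = 118 + 12*(-68) = 118 - 816 = -698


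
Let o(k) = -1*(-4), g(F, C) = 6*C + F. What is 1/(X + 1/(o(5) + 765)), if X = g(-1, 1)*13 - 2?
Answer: 769/48448 ≈ 0.015873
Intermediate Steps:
g(F, C) = F + 6*C
o(k) = 4
X = 63 (X = (-1 + 6*1)*13 - 2 = (-1 + 6)*13 - 2 = 5*13 - 2 = 65 - 2 = 63)
1/(X + 1/(o(5) + 765)) = 1/(63 + 1/(4 + 765)) = 1/(63 + 1/769) = 1/(48448/769) = 769/48448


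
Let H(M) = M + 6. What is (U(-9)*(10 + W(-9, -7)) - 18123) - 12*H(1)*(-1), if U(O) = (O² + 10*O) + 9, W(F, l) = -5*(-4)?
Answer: -18039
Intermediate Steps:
W(F, l) = 20
H(M) = 6 + M
U(O) = 9 + O² + 10*O
(U(-9)*(10 + W(-9, -7)) - 18123) - 12*H(1)*(-1) = ((9 + (-9)² + 10*(-9))*(10 + 20) - 18123) - 12*(6 + 1)*(-1) = ((9 + 81 - 90)*30 - 18123) - 12*7*(-1) = (0*30 - 18123) - 84*(-1) = (0 - 18123) + 84 = -18123 + 84 = -18039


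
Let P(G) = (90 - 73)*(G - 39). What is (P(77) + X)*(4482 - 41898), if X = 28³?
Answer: -845526768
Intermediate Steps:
X = 21952
P(G) = -663 + 17*G (P(G) = 17*(-39 + G) = -663 + 17*G)
(P(77) + X)*(4482 - 41898) = ((-663 + 17*77) + 21952)*(4482 - 41898) = ((-663 + 1309) + 21952)*(-37416) = (646 + 21952)*(-37416) = 22598*(-37416) = -845526768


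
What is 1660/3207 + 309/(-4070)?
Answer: 5765237/13052490 ≈ 0.44170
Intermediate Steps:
1660/3207 + 309/(-4070) = 1660*(1/3207) + 309*(-1/4070) = 1660/3207 - 309/4070 = 5765237/13052490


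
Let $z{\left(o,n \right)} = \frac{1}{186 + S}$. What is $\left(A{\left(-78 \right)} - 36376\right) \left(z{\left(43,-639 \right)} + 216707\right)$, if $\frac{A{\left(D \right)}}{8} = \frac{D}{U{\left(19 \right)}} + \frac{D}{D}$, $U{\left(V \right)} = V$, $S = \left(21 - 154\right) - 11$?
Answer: $- \frac{3147438944560}{399} \approx -7.8883 \cdot 10^{9}$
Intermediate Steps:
$S = -144$ ($S = -133 - 11 = -144$)
$z{\left(o,n \right)} = \frac{1}{42}$ ($z{\left(o,n \right)} = \frac{1}{186 - 144} = \frac{1}{42}$)
$A{\left(D \right)} = 8 + \frac{8 D}{19}$ ($A{\left(D \right)} = 8 \left(\frac{D}{19} + \frac{D}{D}\right) = 8 \left(D \frac{1}{19} + 1\right) = 8 \left(\frac{D}{19} + 1\right) = 8 \left(1 + \frac{D}{19}\right) = 8 + \frac{8 D}{19}$)
$\left(A{\left(-78 \right)} - 36376\right) \left(z{\left(43,-639 \right)} + 216707\right) = \left(\left(8 + \frac{8}{19} \left(-78\right)\right) - 36376\right) \left(\frac{1}{42} + 216707\right) = \left(\left(8 - \frac{624}{19}\right) - 36376\right) \frac{9101695}{42} = \left(- \frac{472}{19} - 36376\right) \frac{9101695}{42} = \left(- \frac{691616}{19}\right) \frac{9101695}{42} = - \frac{3147438944560}{399}$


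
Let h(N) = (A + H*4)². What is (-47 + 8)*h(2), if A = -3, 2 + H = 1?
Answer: -1911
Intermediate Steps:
H = -1 (H = -2 + 1 = -1)
h(N) = 49 (h(N) = (-3 - 1*4)² = (-3 - 4)² = (-7)² = 49)
(-47 + 8)*h(2) = (-47 + 8)*49 = -39*49 = -1911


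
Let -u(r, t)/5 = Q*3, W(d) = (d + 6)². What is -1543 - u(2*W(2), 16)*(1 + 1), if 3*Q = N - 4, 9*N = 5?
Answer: -14197/9 ≈ -1577.4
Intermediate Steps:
N = 5/9 (N = (⅑)*5 = 5/9 ≈ 0.55556)
Q = -31/27 (Q = (5/9 - 4)/3 = (⅓)*(-31/9) = -31/27 ≈ -1.1481)
W(d) = (6 + d)²
u(r, t) = 155/9 (u(r, t) = -(-155)*3/27 = -5*(-31/9) = 155/9)
-1543 - u(2*W(2), 16)*(1 + 1) = -1543 - 155*(1 + 1)/9 = -1543 - 155*2/9 = -1543 - 1*310/9 = -1543 - 310/9 = -14197/9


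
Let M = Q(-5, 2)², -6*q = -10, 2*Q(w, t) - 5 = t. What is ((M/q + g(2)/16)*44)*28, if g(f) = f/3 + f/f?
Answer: 137753/15 ≈ 9183.5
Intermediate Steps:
g(f) = 1 + f/3 (g(f) = f*(⅓) + 1 = f/3 + 1 = 1 + f/3)
Q(w, t) = 5/2 + t/2
q = 5/3 (q = -⅙*(-10) = 5/3 ≈ 1.6667)
M = 49/4 (M = (5/2 + (½)*2)² = (5/2 + 1)² = (7/2)² = 49/4 ≈ 12.250)
((M/q + g(2)/16)*44)*28 = ((49/(4*(5/3)) + (1 + (⅓)*2)/16)*44)*28 = (((49/4)*(⅗) + (1 + ⅔)*(1/16))*44)*28 = ((147/20 + (5/3)*(1/16))*44)*28 = ((147/20 + 5/48)*44)*28 = ((1789/240)*44)*28 = (19679/60)*28 = 137753/15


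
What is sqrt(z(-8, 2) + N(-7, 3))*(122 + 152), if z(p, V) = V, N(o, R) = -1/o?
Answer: 274*sqrt(105)/7 ≈ 401.09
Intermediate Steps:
sqrt(z(-8, 2) + N(-7, 3))*(122 + 152) = sqrt(2 - 1/(-7))*(122 + 152) = sqrt(2 - 1*(-1/7))*274 = sqrt(2 + 1/7)*274 = sqrt(15/7)*274 = (sqrt(105)/7)*274 = 274*sqrt(105)/7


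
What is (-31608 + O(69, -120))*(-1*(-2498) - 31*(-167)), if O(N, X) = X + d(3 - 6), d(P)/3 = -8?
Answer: -243696600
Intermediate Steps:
d(P) = -24 (d(P) = 3*(-8) = -24)
O(N, X) = -24 + X (O(N, X) = X - 24 = -24 + X)
(-31608 + O(69, -120))*(-1*(-2498) - 31*(-167)) = (-31608 + (-24 - 120))*(-1*(-2498) - 31*(-167)) = (-31608 - 144)*(2498 + 5177) = -31752*7675 = -243696600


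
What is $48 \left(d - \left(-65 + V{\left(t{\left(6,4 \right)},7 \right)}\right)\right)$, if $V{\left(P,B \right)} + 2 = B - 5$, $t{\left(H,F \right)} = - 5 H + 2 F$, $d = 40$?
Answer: $5040$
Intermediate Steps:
$V{\left(P,B \right)} = -7 + B$ ($V{\left(P,B \right)} = -2 + \left(B - 5\right) = -2 + \left(-5 + B\right) = -7 + B$)
$48 \left(d - \left(-65 + V{\left(t{\left(6,4 \right)},7 \right)}\right)\right) = 48 \left(40 + \left(65 - \left(-7 + 7\right)\right)\right) = 48 \left(40 + \left(65 - 0\right)\right) = 48 \left(40 + \left(65 + 0\right)\right) = 48 \left(40 + 65\right) = 48 \cdot 105 = 5040$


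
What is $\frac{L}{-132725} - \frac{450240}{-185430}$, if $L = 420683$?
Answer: $- \frac{86900689}{117196175} \approx -0.7415$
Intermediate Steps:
$\frac{L}{-132725} - \frac{450240}{-185430} = \frac{420683}{-132725} - \frac{450240}{-185430} = 420683 \left(- \frac{1}{132725}\right) - - \frac{2144}{883} = - \frac{420683}{132725} + \frac{2144}{883} = - \frac{86900689}{117196175}$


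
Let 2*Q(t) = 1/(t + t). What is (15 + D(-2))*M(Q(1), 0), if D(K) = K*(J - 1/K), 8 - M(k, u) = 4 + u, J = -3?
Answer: 80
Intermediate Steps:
Q(t) = 1/(4*t) (Q(t) = 1/(2*(t + t)) = 1/(2*((2*t))) = (1/(2*t))/2 = 1/(4*t))
M(k, u) = 4 - u (M(k, u) = 8 - (4 + u) = 8 + (-4 - u) = 4 - u)
D(K) = K*(-3 - 1/K)
(15 + D(-2))*M(Q(1), 0) = (15 + (-1 - 3*(-2)))*(4 - 1*0) = (15 + (-1 + 6))*(4 + 0) = (15 + 5)*4 = 20*4 = 80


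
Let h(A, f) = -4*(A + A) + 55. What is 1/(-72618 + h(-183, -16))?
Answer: -1/71099 ≈ -1.4065e-5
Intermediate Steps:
h(A, f) = 55 - 8*A (h(A, f) = -8*A + 55 = 55 - 8*A)
1/(-72618 + h(-183, -16)) = 1/(-72618 + (55 - 8*(-183))) = 1/(-72618 + (55 + 1464)) = 1/(-72618 + 1519) = 1/(-71099) = -1/71099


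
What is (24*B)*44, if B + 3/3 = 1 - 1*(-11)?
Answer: 11616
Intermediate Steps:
B = 11 (B = -1 + (1 - 1*(-11)) = -1 + (1 + 11) = -1 + 12 = 11)
(24*B)*44 = (24*11)*44 = 264*44 = 11616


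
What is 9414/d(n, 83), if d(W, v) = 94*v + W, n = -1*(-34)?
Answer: 1569/1306 ≈ 1.2014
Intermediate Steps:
n = 34
d(W, v) = W + 94*v
9414/d(n, 83) = 9414/(34 + 94*83) = 9414/(34 + 7802) = 9414/7836 = 9414*(1/7836) = 1569/1306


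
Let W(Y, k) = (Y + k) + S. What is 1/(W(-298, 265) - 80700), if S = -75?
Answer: -1/80808 ≈ -1.2375e-5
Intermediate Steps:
W(Y, k) = -75 + Y + k (W(Y, k) = (Y + k) - 75 = -75 + Y + k)
1/(W(-298, 265) - 80700) = 1/((-75 - 298 + 265) - 80700) = 1/(-108 - 80700) = 1/(-80808) = -1/80808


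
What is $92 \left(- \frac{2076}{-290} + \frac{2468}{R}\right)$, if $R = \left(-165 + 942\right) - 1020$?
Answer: $- \frac{9717592}{35235} \approx -275.79$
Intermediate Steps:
$R = -243$ ($R = 777 - 1020 = -243$)
$92 \left(- \frac{2076}{-290} + \frac{2468}{R}\right) = 92 \left(- \frac{2076}{-290} + \frac{2468}{-243}\right) = 92 \left(\left(-2076\right) \left(- \frac{1}{290}\right) + 2468 \left(- \frac{1}{243}\right)\right) = 92 \left(\frac{1038}{145} - \frac{2468}{243}\right) = 92 \left(- \frac{105626}{35235}\right) = - \frac{9717592}{35235}$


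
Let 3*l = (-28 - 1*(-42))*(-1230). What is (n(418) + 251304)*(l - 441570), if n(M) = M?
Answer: -112597767820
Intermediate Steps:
l = -5740 (l = ((-28 - 1*(-42))*(-1230))/3 = ((-28 + 42)*(-1230))/3 = (14*(-1230))/3 = (⅓)*(-17220) = -5740)
(n(418) + 251304)*(l - 441570) = (418 + 251304)*(-5740 - 441570) = 251722*(-447310) = -112597767820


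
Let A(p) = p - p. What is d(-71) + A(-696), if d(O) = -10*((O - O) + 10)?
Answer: -100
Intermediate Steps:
d(O) = -100 (d(O) = -10*(0 + 10) = -10*10 = -100)
A(p) = 0
d(-71) + A(-696) = -100 + 0 = -100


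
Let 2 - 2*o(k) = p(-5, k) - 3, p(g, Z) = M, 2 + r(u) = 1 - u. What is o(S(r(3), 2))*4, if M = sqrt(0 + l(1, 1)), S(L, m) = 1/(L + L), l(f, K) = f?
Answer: 8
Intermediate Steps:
r(u) = -1 - u (r(u) = -2 + (1 - u) = -1 - u)
S(L, m) = 1/(2*L)
M = 1 (M = sqrt(0 + 1) = sqrt(1) = 1)
p(g, Z) = 1
o(k) = 2 (o(k) = 1 - (1 - 3)/2 = 1 - 1/2*(-2) = 1 + 1 = 2)
o(S(r(3), 2))*4 = 2*4 = 8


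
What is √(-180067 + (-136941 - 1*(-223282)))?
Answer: 3*I*√10414 ≈ 306.15*I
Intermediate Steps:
√(-180067 + (-136941 - 1*(-223282))) = √(-180067 + (-136941 + 223282)) = √(-180067 + 86341) = √(-93726) = 3*I*√10414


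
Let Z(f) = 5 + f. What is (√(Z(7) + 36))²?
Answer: 48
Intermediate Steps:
(√(Z(7) + 36))² = (√((5 + 7) + 36))² = (√(12 + 36))² = (√48)² = (4*√3)² = 48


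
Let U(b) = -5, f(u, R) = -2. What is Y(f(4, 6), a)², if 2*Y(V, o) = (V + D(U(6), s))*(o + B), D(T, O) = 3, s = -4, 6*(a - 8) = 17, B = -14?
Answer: 361/144 ≈ 2.5069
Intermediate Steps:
a = 65/6 (a = 8 + (⅙)*17 = 8 + 17/6 = 65/6 ≈ 10.833)
Y(V, o) = (-14 + o)*(3 + V)/2 (Y(V, o) = ((V + 3)*(o - 14))/2 = ((3 + V)*(-14 + o))/2 = ((-14 + o)*(3 + V))/2 = (-14 + o)*(3 + V)/2)
Y(f(4, 6), a)² = (-21 - 7*(-2) + (3/2)*(65/6) + (½)*(-2)*(65/6))² = (-21 + 14 + 65/4 - 65/6)² = (-19/12)² = 361/144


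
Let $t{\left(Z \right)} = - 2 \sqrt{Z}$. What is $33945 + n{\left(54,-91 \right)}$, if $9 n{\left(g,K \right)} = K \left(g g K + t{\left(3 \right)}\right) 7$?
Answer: $18815253 + \frac{1274 \sqrt{3}}{9} \approx 1.8815 \cdot 10^{7}$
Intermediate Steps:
$n{\left(g,K \right)} = \frac{7 K \left(- 2 \sqrt{3} + K g^{2}\right)}{9}$ ($n{\left(g,K \right)} = \frac{K \left(g g K - 2 \sqrt{3}\right) 7}{9} = \frac{K \left(g^{2} K - 2 \sqrt{3}\right) 7}{9} = \frac{K \left(K g^{2} - 2 \sqrt{3}\right) 7}{9} = \frac{K \left(- 2 \sqrt{3} + K g^{2}\right) 7}{9} = \frac{7 K \left(- 2 \sqrt{3} + K g^{2}\right)}{9}$)
$33945 + n{\left(54,-91 \right)} = 33945 + \frac{7}{9} \left(-91\right) \left(- 2 \sqrt{3} - 91 \cdot 54^{2}\right) = 33945 + \frac{7}{9} \left(-91\right) \left(- 2 \sqrt{3} - 265356\right) = 33945 + \frac{7}{9} \left(-91\right) \left(-265356 - 2 \sqrt{3}\right) = 33945 + \left(18781308 + \frac{1274 \sqrt{3}}{9}\right) = 18815253 + \frac{1274 \sqrt{3}}{9}$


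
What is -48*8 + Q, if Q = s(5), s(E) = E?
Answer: -379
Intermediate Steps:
Q = 5
-48*8 + Q = -48*8 + 5 = -384 + 5 = -379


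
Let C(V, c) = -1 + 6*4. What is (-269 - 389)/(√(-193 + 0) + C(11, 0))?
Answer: -7567/361 + 329*I*√193/361 ≈ -20.961 + 12.661*I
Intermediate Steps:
C(V, c) = 23 (C(V, c) = -1 + 24 = 23)
(-269 - 389)/(√(-193 + 0) + C(11, 0)) = (-269 - 389)/(√(-193 + 0) + 23) = -658/(√(-193) + 23) = -658/(I*√193 + 23) = -658/(23 + I*√193)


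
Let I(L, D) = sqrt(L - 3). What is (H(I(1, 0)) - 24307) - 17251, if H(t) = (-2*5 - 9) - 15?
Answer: -41592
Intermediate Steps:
I(L, D) = sqrt(-3 + L)
H(t) = -34 (H(t) = (-10 - 9) - 15 = -19 - 15 = -34)
(H(I(1, 0)) - 24307) - 17251 = (-34 - 24307) - 17251 = -24341 - 17251 = -41592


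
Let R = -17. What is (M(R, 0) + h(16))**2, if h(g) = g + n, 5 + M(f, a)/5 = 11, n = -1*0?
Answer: 2116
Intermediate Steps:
n = 0
M(f, a) = 30 (M(f, a) = -25 + 5*11 = -25 + 55 = 30)
h(g) = g (h(g) = g + 0 = g)
(M(R, 0) + h(16))**2 = (30 + 16)**2 = 46**2 = 2116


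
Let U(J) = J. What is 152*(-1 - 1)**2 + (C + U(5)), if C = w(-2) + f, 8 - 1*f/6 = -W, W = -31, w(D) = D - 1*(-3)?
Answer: 476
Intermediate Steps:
w(D) = 3 + D (w(D) = D + 3 = 3 + D)
f = -138 (f = 48 - (-6)*(-31) = 48 - 6*31 = 48 - 186 = -138)
C = -137 (C = (3 - 2) - 138 = 1 - 138 = -137)
152*(-1 - 1)**2 + (C + U(5)) = 152*(-1 - 1)**2 + (-137 + 5) = 152*(-2)**2 - 132 = 152*4 - 132 = 608 - 132 = 476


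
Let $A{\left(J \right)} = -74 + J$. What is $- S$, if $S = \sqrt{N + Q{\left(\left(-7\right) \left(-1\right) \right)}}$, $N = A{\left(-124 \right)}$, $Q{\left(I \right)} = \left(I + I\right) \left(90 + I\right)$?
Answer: $- 2 \sqrt{290} \approx -34.059$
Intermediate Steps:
$Q{\left(I \right)} = 2 I \left(90 + I\right)$
$N = -198$ ($N = -74 - 124 = -198$)
$S = 2 \sqrt{290}$ ($S = \sqrt{-198 + 2 \left(\left(-7\right) \left(-1\right)\right) \left(90 - -7\right)} = \sqrt{-198 + 2 \cdot 7 \left(90 + 7\right)} = \sqrt{-198 + 2 \cdot 7 \cdot 97} = \sqrt{-198 + 1358} = \sqrt{1160} = 2 \sqrt{290} \approx 34.059$)
$- S = - 2 \sqrt{290}$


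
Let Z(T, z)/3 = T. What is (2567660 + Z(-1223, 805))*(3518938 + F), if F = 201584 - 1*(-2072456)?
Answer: 14853143455198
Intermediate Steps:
Z(T, z) = 3*T
F = 2274040 (F = 201584 + 2072456 = 2274040)
(2567660 + Z(-1223, 805))*(3518938 + F) = (2567660 + 3*(-1223))*(3518938 + 2274040) = (2567660 - 3669)*5792978 = 2563991*5792978 = 14853143455198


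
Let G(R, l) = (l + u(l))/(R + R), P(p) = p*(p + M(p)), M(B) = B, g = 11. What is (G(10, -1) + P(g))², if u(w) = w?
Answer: 5851561/100 ≈ 58516.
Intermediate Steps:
P(p) = 2*p² (P(p) = p*(p + p) = p*(2*p) = 2*p²)
G(R, l) = l/R (G(R, l) = (l + l)/(R + R) = (2*l)/((2*R)) = (2*l)*(1/(2*R)) = l/R)
(G(10, -1) + P(g))² = (-1/10 + 2*11²)² = (-1*⅒ + 2*121)² = (-⅒ + 242)² = (2419/10)² = 5851561/100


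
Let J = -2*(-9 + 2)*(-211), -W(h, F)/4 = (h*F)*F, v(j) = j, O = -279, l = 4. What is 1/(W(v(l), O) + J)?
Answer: -1/1248410 ≈ -8.0102e-7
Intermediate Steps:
W(h, F) = -4*h*F**2 (W(h, F) = -4*h*F*F = -4*F*h*F = -4*h*F**2)
J = -2954 (J = -2*(-7)*(-211) = 14*(-211) = -2954)
1/(W(v(l), O) + J) = 1/(-4*4*(-279)**2 - 2954) = 1/(-4*4*77841 - 2954) = 1/(-1245456 - 2954) = 1/(-1248410) = -1/1248410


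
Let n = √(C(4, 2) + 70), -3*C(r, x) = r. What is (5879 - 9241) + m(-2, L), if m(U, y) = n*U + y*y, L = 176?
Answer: 27614 - 2*√618/3 ≈ 27597.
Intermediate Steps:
C(r, x) = -r/3
n = √618/3 (n = √(-⅓*4 + 70) = √(-4/3 + 70) = √(206/3) = √618/3 ≈ 8.2865)
m(U, y) = y² + U*√618/3 (m(U, y) = (√618/3)*U + y*y = U*√618/3 + y² = y² + U*√618/3)
(5879 - 9241) + m(-2, L) = (5879 - 9241) + (176² + (⅓)*(-2)*√618) = -3362 + (30976 - 2*√618/3) = 27614 - 2*√618/3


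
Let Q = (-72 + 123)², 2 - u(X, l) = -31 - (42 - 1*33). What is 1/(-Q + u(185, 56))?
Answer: -1/2559 ≈ -0.00039078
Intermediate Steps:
u(X, l) = 42 (u(X, l) = 2 - (-31 - (42 - 1*33)) = 2 - (-31 - (42 - 33)) = 2 - (-31 - 1*9) = 2 - (-31 - 9) = 2 - 1*(-40) = 2 + 40 = 42)
Q = 2601 (Q = 51² = 2601)
1/(-Q + u(185, 56)) = 1/(-1*2601 + 42) = 1/(-2601 + 42) = 1/(-2559) = -1/2559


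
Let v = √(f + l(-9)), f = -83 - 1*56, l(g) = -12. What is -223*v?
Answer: -223*I*√151 ≈ -2740.3*I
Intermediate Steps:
f = -139 (f = -83 - 56 = -139)
v = I*√151 (v = √(-139 - 12) = √(-151) = I*√151 ≈ 12.288*I)
-223*v = -223*I*√151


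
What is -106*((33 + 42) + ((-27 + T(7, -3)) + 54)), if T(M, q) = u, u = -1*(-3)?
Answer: -11130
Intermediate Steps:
u = 3
T(M, q) = 3
-106*((33 + 42) + ((-27 + T(7, -3)) + 54)) = -106*((33 + 42) + ((-27 + 3) + 54)) = -106*(75 + (-24 + 54)) = -106*(75 + 30) = -106*105 = -11130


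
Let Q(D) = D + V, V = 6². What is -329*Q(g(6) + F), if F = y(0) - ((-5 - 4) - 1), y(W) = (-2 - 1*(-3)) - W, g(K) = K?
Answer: -17437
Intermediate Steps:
y(W) = 1 - W (y(W) = (-2 + 3) - W = 1 - W)
V = 36
F = 11 (F = (1 - 1*0) - ((-5 - 4) - 1) = (1 + 0) - (-9 - 1) = 1 - 1*(-10) = 1 + 10 = 11)
Q(D) = 36 + D (Q(D) = D + 36 = 36 + D)
-329*Q(g(6) + F) = -329*(36 + (6 + 11)) = -329*(36 + 17) = -329*53 = -17437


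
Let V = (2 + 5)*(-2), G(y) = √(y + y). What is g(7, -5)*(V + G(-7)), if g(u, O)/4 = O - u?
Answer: 672 - 48*I*√14 ≈ 672.0 - 179.6*I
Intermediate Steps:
g(u, O) = -4*u + 4*O (g(u, O) = 4*(O - u) = -4*u + 4*O)
G(y) = √2*√y (G(y) = √(2*y) = √2*√y)
V = -14 (V = 7*(-2) = -14)
g(7, -5)*(V + G(-7)) = (-4*7 + 4*(-5))*(-14 + √2*√(-7)) = (-28 - 20)*(-14 + √2*(I*√7)) = -48*(-14 + I*√14) = 672 - 48*I*√14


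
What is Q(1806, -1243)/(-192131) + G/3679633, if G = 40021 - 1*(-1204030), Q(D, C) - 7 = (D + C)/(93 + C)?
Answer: 274846327670879/813017303111450 ≈ 0.33806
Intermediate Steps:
Q(D, C) = 7 + (C + D)/(93 + C) (Q(D, C) = 7 + (D + C)/(93 + C) = 7 + (C + D)/(93 + C))
G = 1244051 (G = 40021 + 1204030 = 1244051)
Q(1806, -1243)/(-192131) + G/3679633 = ((651 + 1806 + 8*(-1243))/(93 - 1243))/(-192131) + 1244051/3679633 = ((651 + 1806 - 9944)/(-1150))*(-1/192131) + 1244051*(1/3679633) = -1/1150*(-7487)*(-1/192131) + 1244051/3679633 = (7487/1150)*(-1/192131) + 1244051/3679633 = -7487/220950650 + 1244051/3679633 = 274846327670879/813017303111450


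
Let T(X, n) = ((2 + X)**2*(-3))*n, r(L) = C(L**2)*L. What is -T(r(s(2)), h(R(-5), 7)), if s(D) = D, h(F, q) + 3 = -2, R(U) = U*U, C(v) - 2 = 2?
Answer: -1500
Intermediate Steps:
C(v) = 4 (C(v) = 2 + 2 = 4)
R(U) = U**2
h(F, q) = -5 (h(F, q) = -3 - 2 = -5)
r(L) = 4*L
T(X, n) = -3*n*(2 + X)**2 (T(X, n) = (-3*(2 + X)**2)*n = -3*n*(2 + X)**2)
-T(r(s(2)), h(R(-5), 7)) = -(-3)*(-5)*(2 + 4*2)**2 = -(-3)*(-5)*(2 + 8)**2 = -(-3)*(-5)*10**2 = -(-3)*(-5)*100 = -1*1500 = -1500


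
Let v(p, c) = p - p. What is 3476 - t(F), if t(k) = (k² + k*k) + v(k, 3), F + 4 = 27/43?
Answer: 6385074/1849 ≈ 3453.3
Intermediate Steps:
v(p, c) = 0
F = -145/43 (F = -4 + 27/43 = -145/43 ≈ -3.3721)
t(k) = 2*k² (t(k) = (k² + k*k) + 0 = (k² + k²) + 0 = 2*k² + 0 = 2*k²)
3476 - t(F) = 3476 - 2*(-145/43)² = 3476 - 2*21025/1849 = 3476 - 1*42050/1849 = 3476 - 42050/1849 = 6385074/1849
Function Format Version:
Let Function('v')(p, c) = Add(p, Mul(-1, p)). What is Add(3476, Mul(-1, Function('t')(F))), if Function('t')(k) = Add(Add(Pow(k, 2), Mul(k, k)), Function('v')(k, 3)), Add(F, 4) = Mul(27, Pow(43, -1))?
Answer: Rational(6385074, 1849) ≈ 3453.3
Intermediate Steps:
Function('v')(p, c) = 0
F = Rational(-145, 43) (F = Add(-4, Mul(27, Pow(43, -1))) = Add(-4, Mul(27, Rational(1, 43))) = Add(-4, Rational(27, 43)) = Rational(-145, 43) ≈ -3.3721)
Function('t')(k) = Mul(2, Pow(k, 2)) (Function('t')(k) = Add(Add(Pow(k, 2), Mul(k, k)), 0) = Add(Add(Pow(k, 2), Pow(k, 2)), 0) = Add(Mul(2, Pow(k, 2)), 0) = Mul(2, Pow(k, 2)))
Add(3476, Mul(-1, Function('t')(F))) = Add(3476, Mul(-1, Mul(2, Pow(Rational(-145, 43), 2)))) = Add(3476, Mul(-1, Mul(2, Rational(21025, 1849)))) = Add(3476, Mul(-1, Rational(42050, 1849))) = Add(3476, Rational(-42050, 1849)) = Rational(6385074, 1849)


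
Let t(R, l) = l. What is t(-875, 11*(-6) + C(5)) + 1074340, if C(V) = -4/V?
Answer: 5371366/5 ≈ 1.0743e+6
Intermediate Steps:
t(-875, 11*(-6) + C(5)) + 1074340 = (11*(-6) - 4/5) + 1074340 = (-66 - 4*1/5) + 1074340 = (-66 - 4/5) + 1074340 = -334/5 + 1074340 = 5371366/5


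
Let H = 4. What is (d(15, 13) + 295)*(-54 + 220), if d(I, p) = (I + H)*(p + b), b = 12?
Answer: 127820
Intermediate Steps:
d(I, p) = (4 + I)*(12 + p) (d(I, p) = (I + 4)*(p + 12) = (4 + I)*(12 + p))
(d(15, 13) + 295)*(-54 + 220) = ((48 + 4*13 + 12*15 + 15*13) + 295)*(-54 + 220) = ((48 + 52 + 180 + 195) + 295)*166 = (475 + 295)*166 = 770*166 = 127820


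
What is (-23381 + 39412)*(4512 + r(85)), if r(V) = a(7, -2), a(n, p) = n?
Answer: 72444089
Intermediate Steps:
r(V) = 7
(-23381 + 39412)*(4512 + r(85)) = (-23381 + 39412)*(4512 + 7) = 16031*4519 = 72444089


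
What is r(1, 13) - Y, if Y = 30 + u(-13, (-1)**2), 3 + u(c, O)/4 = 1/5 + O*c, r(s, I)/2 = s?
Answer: 176/5 ≈ 35.200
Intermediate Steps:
r(s, I) = 2*s
u(c, O) = -56/5 + 4*O*c (u(c, O) = -12 + 4*(1/5 + O*c) = -12 + (4/5 + 4*O*c) = -56/5 + 4*O*c)
Y = -166/5 (Y = 30 + (-56/5 + 4*(-1)**2*(-13)) = 30 + (-56/5 + 4*1*(-13)) = 30 + (-56/5 - 52) = 30 - 316/5 = -166/5 ≈ -33.200)
r(1, 13) - Y = 2*1 - 1*(-166/5) = 2 + 166/5 = 176/5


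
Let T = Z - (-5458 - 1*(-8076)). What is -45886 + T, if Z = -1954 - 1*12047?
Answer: -62505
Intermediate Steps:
Z = -14001 (Z = -1954 - 12047 = -14001)
T = -16619 (T = -14001 - (-5458 - 1*(-8076)) = -14001 - (-5458 + 8076) = -14001 - 1*2618 = -14001 - 2618 = -16619)
-45886 + T = -45886 - 16619 = -62505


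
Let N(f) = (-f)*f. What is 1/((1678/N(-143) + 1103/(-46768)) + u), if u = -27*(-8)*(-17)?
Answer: -956358832/3511850663055 ≈ -0.00027232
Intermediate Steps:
N(f) = -f²
u = -3672 (u = 216*(-17) = -3672)
1/((1678/N(-143) + 1103/(-46768)) + u) = 1/((1678/((-1*(-143)²)) + 1103/(-46768)) - 3672) = 1/((1678/((-1*20449)) + 1103*(-1/46768)) - 3672) = 1/((1678/(-20449) - 1103/46768) - 3672) = 1/((1678*(-1/20449) - 1103/46768) - 3672) = 1/((-1678/20449 - 1103/46768) - 3672) = 1/(-101031951/956358832 - 3672) = 1/(-3511850663055/956358832) = -956358832/3511850663055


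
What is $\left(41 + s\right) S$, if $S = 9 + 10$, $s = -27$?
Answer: $266$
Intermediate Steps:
$S = 19$
$\left(41 + s\right) S = \left(41 - 27\right) 19 = 14 \cdot 19 = 266$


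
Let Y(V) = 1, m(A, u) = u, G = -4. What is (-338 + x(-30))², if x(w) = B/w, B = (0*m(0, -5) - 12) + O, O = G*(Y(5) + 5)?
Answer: 2835856/25 ≈ 1.1343e+5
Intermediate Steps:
O = -24 (O = -4*(1 + 5) = -4*6 = -24)
B = -36 (B = (0*(-5) - 12) - 24 = (0 - 12) - 24 = -12 - 24 = -36)
x(w) = -36/w
(-338 + x(-30))² = (-338 - 36/(-30))² = (-338 - 36*(-1/30))² = (-338 + 6/5)² = (-1684/5)² = 2835856/25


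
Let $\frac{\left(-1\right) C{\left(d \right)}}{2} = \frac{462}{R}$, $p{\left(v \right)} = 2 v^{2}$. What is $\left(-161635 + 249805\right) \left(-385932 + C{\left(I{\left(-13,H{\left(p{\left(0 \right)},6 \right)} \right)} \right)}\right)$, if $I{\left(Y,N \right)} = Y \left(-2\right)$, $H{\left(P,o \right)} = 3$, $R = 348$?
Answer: $- \frac{986807897850}{29} \approx -3.4028 \cdot 10^{10}$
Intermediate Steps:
$I{\left(Y,N \right)} = - 2 Y$
$C{\left(d \right)} = - \frac{77}{29}$ ($C{\left(d \right)} = - 2 \cdot \frac{462}{348} = - 2 \cdot 462 \cdot \frac{1}{348} = \left(-2\right) \frac{77}{58} = - \frac{77}{29}$)
$\left(-161635 + 249805\right) \left(-385932 + C{\left(I{\left(-13,H{\left(p{\left(0 \right)},6 \right)} \right)} \right)}\right) = \left(-161635 + 249805\right) \left(-385932 - \frac{77}{29}\right) = 88170 \left(- \frac{11192105}{29}\right) = - \frac{986807897850}{29}$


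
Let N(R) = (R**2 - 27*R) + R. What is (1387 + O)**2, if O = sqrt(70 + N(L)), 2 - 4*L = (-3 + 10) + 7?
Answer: (1387 + sqrt(157))**2 ≈ 1.9587e+6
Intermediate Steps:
L = -3 (L = 1/2 - ((-3 + 10) + 7)/4 = 1/2 - (7 + 7)/4 = 1/2 - 1/4*14 = 1/2 - 7/2 = -3)
N(R) = R**2 - 26*R
O = sqrt(157) (O = sqrt(70 - 3*(-26 - 3)) = sqrt(70 - 3*(-29)) = sqrt(70 + 87) = sqrt(157) ≈ 12.530)
(1387 + O)**2 = (1387 + sqrt(157))**2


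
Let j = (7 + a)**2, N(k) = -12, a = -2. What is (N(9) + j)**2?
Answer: 169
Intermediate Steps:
j = 25 (j = (7 - 2)**2 = 5**2 = 25)
(N(9) + j)**2 = (-12 + 25)**2 = 13**2 = 169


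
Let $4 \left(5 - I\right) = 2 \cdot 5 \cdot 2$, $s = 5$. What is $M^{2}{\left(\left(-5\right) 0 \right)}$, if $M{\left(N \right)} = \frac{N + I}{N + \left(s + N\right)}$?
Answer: $0$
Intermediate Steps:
$I = 0$ ($I = 5 - \frac{2 \cdot 5 \cdot 2}{4} = 5 - \frac{10 \cdot 2}{4} = 5 - 5 = 0$)
$M{\left(N \right)} = \frac{N}{5 + 2 N}$ ($M{\left(N \right)} = \frac{N + 0}{N + \left(5 + N\right)} = \frac{N}{5 + 2 N}$)
$M^{2}{\left(\left(-5\right) 0 \right)} = \left(\frac{\left(-5\right) 0}{5 + 2 \left(\left(-5\right) 0\right)}\right)^{2} = \left(\frac{0}{5 + 2 \cdot 0}\right)^{2} = \left(\frac{0}{5 + 0}\right)^{2} = \left(\frac{0}{5}\right)^{2} = \left(0 \cdot \frac{1}{5}\right)^{2} = 0^{2} = 0$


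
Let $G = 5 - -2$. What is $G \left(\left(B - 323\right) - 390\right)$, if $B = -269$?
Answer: $-6874$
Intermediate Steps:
$G = 7$ ($G = 5 + 2 = 7$)
$G \left(\left(B - 323\right) - 390\right) = 7 \left(\left(-269 - 323\right) - 390\right) = 7 \left(-592 - 390\right) = 7 \left(-982\right) = -6874$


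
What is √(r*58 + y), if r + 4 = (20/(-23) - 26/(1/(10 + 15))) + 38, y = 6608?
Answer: 2*I*√3857790/23 ≈ 170.79*I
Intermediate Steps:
r = -14188/23 (r = -4 + ((20/(-23) - 26/(1/(10 + 15))) + 38) = -4 + ((20*(-1/23) - 26/(1/25)) + 38) = -4 + ((-20/23 - 26/1/25) + 38) = -4 + ((-20/23 - 26*25) + 38) = -4 + ((-20/23 - 650) + 38) = -4 + (-14970/23 + 38) = -4 - 14096/23 = -14188/23 ≈ -616.87)
√(r*58 + y) = √(-14188/23*58 + 6608) = √(-822904/23 + 6608) = √(-670920/23) = 2*I*√3857790/23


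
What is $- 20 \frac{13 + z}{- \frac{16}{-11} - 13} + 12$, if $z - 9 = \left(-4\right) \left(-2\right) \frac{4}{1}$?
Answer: $\frac{13404}{127} \approx 105.54$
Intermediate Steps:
$z = 41$ ($z = 9 + \left(-4\right) \left(-2\right) \frac{4}{1} = 9 + 8 \cdot 4 \cdot 1 = 9 + 8 \cdot 4 = 9 + 32 = 41$)
$- 20 \frac{13 + z}{- \frac{16}{-11} - 13} + 12 = - 20 \frac{13 + 41}{- \frac{16}{-11} - 13} + 12 = - 20 \frac{54}{\left(-16\right) \left(- \frac{1}{11}\right) - 13} + 12 = - 20 \frac{54}{\frac{16}{11} - 13} + 12 = - 20 \frac{54}{- \frac{127}{11}} + 12 = - 20 \cdot 54 \left(- \frac{11}{127}\right) + 12 = \left(-20\right) \left(- \frac{594}{127}\right) + 12 = \frac{11880}{127} + 12 = \frac{13404}{127}$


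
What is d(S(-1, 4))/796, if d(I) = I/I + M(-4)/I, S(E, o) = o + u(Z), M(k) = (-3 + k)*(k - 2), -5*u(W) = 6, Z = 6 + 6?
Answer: 4/199 ≈ 0.020101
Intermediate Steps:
Z = 12
u(W) = -6/5 (u(W) = -⅕*6 = -6/5)
M(k) = (-3 + k)*(-2 + k)
S(E, o) = -6/5 + o (S(E, o) = o - 6/5 = -6/5 + o)
d(I) = 1 + 42/I (d(I) = I/I + (6 + (-4)² - 5*(-4))/I = 1 + (6 + 16 + 20)/I = 1 + 42/I)
d(S(-1, 4))/796 = ((42 + (-6/5 + 4))/(-6/5 + 4))/796 = ((42 + 14/5)/(14/5))*(1/796) = ((5/14)*(224/5))*(1/796) = 16*(1/796) = 4/199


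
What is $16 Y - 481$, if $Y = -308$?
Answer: $-5409$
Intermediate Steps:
$16 Y - 481 = 16 \left(-308\right) - 481 = -4928 - 481 = -5409$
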